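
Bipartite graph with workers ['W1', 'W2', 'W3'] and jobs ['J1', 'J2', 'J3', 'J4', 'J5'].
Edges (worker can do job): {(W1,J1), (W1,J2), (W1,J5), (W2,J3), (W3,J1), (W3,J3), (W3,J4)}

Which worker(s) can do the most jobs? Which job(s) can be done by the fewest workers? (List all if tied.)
Most versatile: W1, W3 (3 jobs); Least covered: J2, J4, J5 (1 workers)

Worker degrees (jobs they can do): W1:3, W2:1, W3:3
Job degrees (workers who can do it): J1:2, J2:1, J3:2, J4:1, J5:1

Maximum worker degree is 3, achieved by: W1, W3
Minimum job degree is 1, achieved by: J2, J4, J5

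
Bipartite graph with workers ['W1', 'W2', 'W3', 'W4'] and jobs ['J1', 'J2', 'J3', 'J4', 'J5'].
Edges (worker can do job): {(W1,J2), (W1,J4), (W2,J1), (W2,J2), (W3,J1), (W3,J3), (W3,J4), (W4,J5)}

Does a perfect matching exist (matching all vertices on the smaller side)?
Yes, perfect matching exists (size 4)

Perfect matching: {(W1,J4), (W2,J2), (W3,J3), (W4,J5)}
All 4 vertices on the smaller side are matched.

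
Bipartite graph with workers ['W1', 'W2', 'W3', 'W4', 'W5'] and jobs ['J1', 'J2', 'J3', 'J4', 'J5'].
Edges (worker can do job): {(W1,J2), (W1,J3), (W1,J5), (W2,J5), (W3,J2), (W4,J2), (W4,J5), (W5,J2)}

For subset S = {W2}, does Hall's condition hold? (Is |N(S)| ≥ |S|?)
Yes: |N(S)| = 1, |S| = 1

Subset S = {W2}
Neighbors N(S) = {J5}

|N(S)| = 1, |S| = 1
Hall's condition: |N(S)| ≥ |S| is satisfied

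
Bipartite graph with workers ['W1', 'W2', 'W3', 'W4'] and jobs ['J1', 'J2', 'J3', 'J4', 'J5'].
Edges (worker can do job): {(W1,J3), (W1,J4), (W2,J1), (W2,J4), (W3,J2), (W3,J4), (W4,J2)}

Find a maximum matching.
Matching: {(W1,J3), (W2,J1), (W3,J4), (W4,J2)}

Maximum matching (size 4):
  W1 → J3
  W2 → J1
  W3 → J4
  W4 → J2

Each worker is assigned to at most one job, and each job to at most one worker.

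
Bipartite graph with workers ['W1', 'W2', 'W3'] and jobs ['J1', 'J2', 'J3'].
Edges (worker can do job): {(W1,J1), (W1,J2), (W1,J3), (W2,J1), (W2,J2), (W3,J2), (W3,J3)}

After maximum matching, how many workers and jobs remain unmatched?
Unmatched: 0 workers, 0 jobs

Maximum matching size: 3
Workers: 3 total, 3 matched, 0 unmatched
Jobs: 3 total, 3 matched, 0 unmatched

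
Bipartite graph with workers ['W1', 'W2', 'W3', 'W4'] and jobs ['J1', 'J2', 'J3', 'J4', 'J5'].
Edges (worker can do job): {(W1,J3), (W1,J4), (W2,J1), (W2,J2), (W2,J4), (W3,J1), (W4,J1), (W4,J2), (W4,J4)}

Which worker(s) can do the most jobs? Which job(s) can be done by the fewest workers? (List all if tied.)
Most versatile: W2, W4 (3 jobs); Least covered: J5 (0 workers)

Worker degrees (jobs they can do): W1:2, W2:3, W3:1, W4:3
Job degrees (workers who can do it): J1:3, J2:2, J3:1, J4:3, J5:0

Maximum worker degree is 3, achieved by: W2, W4
Minimum job degree is 0, achieved by: J5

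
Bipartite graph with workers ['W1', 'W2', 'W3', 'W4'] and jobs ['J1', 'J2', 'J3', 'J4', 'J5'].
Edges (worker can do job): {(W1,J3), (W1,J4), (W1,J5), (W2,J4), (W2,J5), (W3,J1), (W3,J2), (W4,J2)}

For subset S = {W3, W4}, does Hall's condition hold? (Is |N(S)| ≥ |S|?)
Yes: |N(S)| = 2, |S| = 2

Subset S = {W3, W4}
Neighbors N(S) = {J1, J2}

|N(S)| = 2, |S| = 2
Hall's condition: |N(S)| ≥ |S| is satisfied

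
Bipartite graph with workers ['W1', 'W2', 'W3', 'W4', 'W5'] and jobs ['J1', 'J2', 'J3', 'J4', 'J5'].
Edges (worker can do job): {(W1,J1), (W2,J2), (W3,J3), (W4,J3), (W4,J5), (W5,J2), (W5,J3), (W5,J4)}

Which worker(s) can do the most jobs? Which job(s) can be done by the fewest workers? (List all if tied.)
Most versatile: W5 (3 jobs); Least covered: J1, J4, J5 (1 workers)

Worker degrees (jobs they can do): W1:1, W2:1, W3:1, W4:2, W5:3
Job degrees (workers who can do it): J1:1, J2:2, J3:3, J4:1, J5:1

Maximum worker degree is 3, achieved by: W5
Minimum job degree is 1, achieved by: J1, J4, J5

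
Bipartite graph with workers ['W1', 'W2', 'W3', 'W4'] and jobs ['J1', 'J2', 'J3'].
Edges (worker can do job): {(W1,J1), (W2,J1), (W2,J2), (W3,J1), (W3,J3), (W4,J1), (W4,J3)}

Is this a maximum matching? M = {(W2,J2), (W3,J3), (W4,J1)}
Yes, size 3 is maximum

Proposed matching has size 3.
Maximum matching size for this graph: 3.

This is a maximum matching.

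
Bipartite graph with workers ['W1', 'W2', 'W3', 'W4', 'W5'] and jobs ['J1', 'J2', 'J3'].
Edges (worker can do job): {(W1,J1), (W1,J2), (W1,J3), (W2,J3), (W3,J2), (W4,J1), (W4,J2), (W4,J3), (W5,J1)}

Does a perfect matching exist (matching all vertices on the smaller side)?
Yes, perfect matching exists (size 3)

Perfect matching: {(W3,J2), (W4,J3), (W5,J1)}
All 3 vertices on the smaller side are matched.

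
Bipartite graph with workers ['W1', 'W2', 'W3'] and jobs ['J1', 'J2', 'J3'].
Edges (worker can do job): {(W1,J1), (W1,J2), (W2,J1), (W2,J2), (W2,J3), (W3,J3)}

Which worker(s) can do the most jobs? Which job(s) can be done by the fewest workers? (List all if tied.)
Most versatile: W2 (3 jobs); Least covered: J1, J2, J3 (2 workers)

Worker degrees (jobs they can do): W1:2, W2:3, W3:1
Job degrees (workers who can do it): J1:2, J2:2, J3:2

Maximum worker degree is 3, achieved by: W2
Minimum job degree is 2, achieved by: J1, J2, J3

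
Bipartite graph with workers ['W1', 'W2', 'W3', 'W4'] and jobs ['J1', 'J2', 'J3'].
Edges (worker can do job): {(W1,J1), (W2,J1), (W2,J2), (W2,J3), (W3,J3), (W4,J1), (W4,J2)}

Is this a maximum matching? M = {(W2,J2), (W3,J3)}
No, size 2 is not maximum

Proposed matching has size 2.
Maximum matching size for this graph: 3.

This is NOT maximum - can be improved to size 3.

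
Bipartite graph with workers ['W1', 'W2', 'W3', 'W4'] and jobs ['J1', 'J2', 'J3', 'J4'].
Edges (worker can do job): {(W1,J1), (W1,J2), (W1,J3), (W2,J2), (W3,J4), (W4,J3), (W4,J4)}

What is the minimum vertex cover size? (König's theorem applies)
Minimum vertex cover size = 4

By König's theorem: in bipartite graphs,
min vertex cover = max matching = 4

Maximum matching has size 4, so minimum vertex cover also has size 4.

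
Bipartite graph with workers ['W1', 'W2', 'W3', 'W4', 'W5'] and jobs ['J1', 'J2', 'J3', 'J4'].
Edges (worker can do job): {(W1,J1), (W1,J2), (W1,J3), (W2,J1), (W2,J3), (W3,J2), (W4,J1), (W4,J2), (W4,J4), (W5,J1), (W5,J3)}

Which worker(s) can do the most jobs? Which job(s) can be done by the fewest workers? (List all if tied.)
Most versatile: W1, W4 (3 jobs); Least covered: J4 (1 workers)

Worker degrees (jobs they can do): W1:3, W2:2, W3:1, W4:3, W5:2
Job degrees (workers who can do it): J1:4, J2:3, J3:3, J4:1

Maximum worker degree is 3, achieved by: W1, W4
Minimum job degree is 1, achieved by: J4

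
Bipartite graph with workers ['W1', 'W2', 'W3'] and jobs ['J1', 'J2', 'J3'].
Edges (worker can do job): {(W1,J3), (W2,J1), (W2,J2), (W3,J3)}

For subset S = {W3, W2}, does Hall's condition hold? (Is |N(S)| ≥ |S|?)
Yes: |N(S)| = 3, |S| = 2

Subset S = {W3, W2}
Neighbors N(S) = {J1, J2, J3}

|N(S)| = 3, |S| = 2
Hall's condition: |N(S)| ≥ |S| is satisfied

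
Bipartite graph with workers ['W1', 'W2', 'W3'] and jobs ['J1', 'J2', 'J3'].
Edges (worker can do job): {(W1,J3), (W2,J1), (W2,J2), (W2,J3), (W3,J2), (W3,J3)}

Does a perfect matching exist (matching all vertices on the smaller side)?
Yes, perfect matching exists (size 3)

Perfect matching: {(W1,J3), (W2,J1), (W3,J2)}
All 3 vertices on the smaller side are matched.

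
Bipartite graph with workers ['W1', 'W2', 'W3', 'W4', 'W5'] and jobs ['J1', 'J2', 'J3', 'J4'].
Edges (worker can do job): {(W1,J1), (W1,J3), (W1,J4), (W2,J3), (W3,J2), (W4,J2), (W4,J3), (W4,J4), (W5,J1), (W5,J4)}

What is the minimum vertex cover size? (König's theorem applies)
Minimum vertex cover size = 4

By König's theorem: in bipartite graphs,
min vertex cover = max matching = 4

Maximum matching has size 4, so minimum vertex cover also has size 4.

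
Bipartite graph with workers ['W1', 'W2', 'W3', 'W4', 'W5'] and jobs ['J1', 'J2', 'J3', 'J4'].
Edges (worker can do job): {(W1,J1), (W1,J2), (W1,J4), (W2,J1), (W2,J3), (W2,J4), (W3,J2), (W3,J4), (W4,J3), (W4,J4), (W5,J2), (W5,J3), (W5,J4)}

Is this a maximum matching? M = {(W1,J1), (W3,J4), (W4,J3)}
No, size 3 is not maximum

Proposed matching has size 3.
Maximum matching size for this graph: 4.

This is NOT maximum - can be improved to size 4.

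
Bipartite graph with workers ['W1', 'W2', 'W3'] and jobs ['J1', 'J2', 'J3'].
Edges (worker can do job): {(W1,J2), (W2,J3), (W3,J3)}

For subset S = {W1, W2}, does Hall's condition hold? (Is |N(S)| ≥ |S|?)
Yes: |N(S)| = 2, |S| = 2

Subset S = {W1, W2}
Neighbors N(S) = {J2, J3}

|N(S)| = 2, |S| = 2
Hall's condition: |N(S)| ≥ |S| is satisfied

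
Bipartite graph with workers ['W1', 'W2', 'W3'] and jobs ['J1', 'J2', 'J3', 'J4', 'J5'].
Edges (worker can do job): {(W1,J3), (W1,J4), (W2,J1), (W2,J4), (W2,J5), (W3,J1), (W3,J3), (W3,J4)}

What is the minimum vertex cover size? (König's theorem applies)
Minimum vertex cover size = 3

By König's theorem: in bipartite graphs,
min vertex cover = max matching = 3

Maximum matching has size 3, so minimum vertex cover also has size 3.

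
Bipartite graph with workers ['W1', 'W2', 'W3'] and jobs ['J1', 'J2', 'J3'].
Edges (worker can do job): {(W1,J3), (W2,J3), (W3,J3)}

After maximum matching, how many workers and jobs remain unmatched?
Unmatched: 2 workers, 2 jobs

Maximum matching size: 1
Workers: 3 total, 1 matched, 2 unmatched
Jobs: 3 total, 1 matched, 2 unmatched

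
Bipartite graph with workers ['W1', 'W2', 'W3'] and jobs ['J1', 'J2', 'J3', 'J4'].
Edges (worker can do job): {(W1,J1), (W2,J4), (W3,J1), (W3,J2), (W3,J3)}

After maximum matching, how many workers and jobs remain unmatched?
Unmatched: 0 workers, 1 jobs

Maximum matching size: 3
Workers: 3 total, 3 matched, 0 unmatched
Jobs: 4 total, 3 matched, 1 unmatched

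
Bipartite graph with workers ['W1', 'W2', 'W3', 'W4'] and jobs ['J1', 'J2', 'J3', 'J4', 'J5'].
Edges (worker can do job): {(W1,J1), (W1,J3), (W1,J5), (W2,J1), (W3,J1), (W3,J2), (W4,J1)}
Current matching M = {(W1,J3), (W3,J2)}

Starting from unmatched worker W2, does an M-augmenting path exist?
Yes: W2 → J1

An M-augmenting path alternates non-matching / matching edges, starting and ending at unmatched vertices.
Path: W2 → J1
(J1 is unmatched in M, so the path is augmenting.)
Flipping edges along this path would increase |M| from 2 to 3.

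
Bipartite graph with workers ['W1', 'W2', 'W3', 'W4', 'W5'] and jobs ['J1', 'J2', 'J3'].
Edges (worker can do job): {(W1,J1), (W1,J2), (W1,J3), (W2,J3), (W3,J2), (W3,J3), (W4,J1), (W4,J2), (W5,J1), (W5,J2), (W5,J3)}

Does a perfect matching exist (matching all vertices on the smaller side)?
Yes, perfect matching exists (size 3)

Perfect matching: {(W1,J3), (W3,J2), (W5,J1)}
All 3 vertices on the smaller side are matched.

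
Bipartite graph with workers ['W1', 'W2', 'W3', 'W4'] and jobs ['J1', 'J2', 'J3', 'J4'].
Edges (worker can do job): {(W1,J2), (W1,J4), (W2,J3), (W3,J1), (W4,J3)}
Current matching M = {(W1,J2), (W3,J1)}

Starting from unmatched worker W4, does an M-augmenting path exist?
Yes: W4 → J3

An M-augmenting path alternates non-matching / matching edges, starting and ending at unmatched vertices.
Path: W4 → J3
(J3 is unmatched in M, so the path is augmenting.)
Flipping edges along this path would increase |M| from 2 to 3.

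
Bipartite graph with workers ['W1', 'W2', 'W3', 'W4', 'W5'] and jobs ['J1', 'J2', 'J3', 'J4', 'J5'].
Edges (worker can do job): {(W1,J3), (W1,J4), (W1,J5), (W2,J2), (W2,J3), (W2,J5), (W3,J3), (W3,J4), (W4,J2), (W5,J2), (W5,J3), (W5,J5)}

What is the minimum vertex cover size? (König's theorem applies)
Minimum vertex cover size = 4

By König's theorem: in bipartite graphs,
min vertex cover = max matching = 4

Maximum matching has size 4, so minimum vertex cover also has size 4.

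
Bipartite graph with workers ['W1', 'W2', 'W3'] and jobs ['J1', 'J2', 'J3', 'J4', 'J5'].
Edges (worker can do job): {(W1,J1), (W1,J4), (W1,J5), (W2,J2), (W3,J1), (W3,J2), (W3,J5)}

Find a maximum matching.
Matching: {(W1,J4), (W2,J2), (W3,J5)}

Maximum matching (size 3):
  W1 → J4
  W2 → J2
  W3 → J5

Each worker is assigned to at most one job, and each job to at most one worker.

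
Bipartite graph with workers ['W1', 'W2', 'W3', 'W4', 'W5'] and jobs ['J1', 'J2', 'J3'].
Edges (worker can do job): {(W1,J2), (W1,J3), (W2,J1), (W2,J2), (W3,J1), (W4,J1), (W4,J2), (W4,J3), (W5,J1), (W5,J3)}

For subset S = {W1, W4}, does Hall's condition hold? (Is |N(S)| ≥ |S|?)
Yes: |N(S)| = 3, |S| = 2

Subset S = {W1, W4}
Neighbors N(S) = {J1, J2, J3}

|N(S)| = 3, |S| = 2
Hall's condition: |N(S)| ≥ |S| is satisfied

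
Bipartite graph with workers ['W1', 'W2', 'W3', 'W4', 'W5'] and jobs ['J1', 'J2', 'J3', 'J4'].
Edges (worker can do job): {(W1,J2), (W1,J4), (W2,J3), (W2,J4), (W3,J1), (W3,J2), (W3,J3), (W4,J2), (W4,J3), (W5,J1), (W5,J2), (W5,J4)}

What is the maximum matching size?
Maximum matching size = 4

Maximum matching: {(W1,J4), (W3,J2), (W4,J3), (W5,J1)}
Size: 4

This assigns 4 workers to 4 distinct jobs.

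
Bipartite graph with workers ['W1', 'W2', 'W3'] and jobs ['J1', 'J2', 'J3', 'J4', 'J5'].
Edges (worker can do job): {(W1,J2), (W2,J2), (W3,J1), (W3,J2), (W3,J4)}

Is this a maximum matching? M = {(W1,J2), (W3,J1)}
Yes, size 2 is maximum

Proposed matching has size 2.
Maximum matching size for this graph: 2.

This is a maximum matching.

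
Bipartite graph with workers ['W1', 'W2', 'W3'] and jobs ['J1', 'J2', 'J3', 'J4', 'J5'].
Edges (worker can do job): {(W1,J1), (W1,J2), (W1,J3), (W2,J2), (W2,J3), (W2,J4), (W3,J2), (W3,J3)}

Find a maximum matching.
Matching: {(W1,J1), (W2,J4), (W3,J3)}

Maximum matching (size 3):
  W1 → J1
  W2 → J4
  W3 → J3

Each worker is assigned to at most one job, and each job to at most one worker.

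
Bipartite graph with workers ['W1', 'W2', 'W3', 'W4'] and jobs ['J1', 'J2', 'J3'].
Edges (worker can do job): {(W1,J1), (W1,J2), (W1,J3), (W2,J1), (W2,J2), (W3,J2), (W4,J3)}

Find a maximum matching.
Matching: {(W1,J1), (W3,J2), (W4,J3)}

Maximum matching (size 3):
  W1 → J1
  W3 → J2
  W4 → J3

Each worker is assigned to at most one job, and each job to at most one worker.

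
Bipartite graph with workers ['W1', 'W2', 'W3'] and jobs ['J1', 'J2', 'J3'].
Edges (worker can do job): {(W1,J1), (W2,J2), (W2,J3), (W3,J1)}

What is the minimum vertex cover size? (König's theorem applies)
Minimum vertex cover size = 2

By König's theorem: in bipartite graphs,
min vertex cover = max matching = 2

Maximum matching has size 2, so minimum vertex cover also has size 2.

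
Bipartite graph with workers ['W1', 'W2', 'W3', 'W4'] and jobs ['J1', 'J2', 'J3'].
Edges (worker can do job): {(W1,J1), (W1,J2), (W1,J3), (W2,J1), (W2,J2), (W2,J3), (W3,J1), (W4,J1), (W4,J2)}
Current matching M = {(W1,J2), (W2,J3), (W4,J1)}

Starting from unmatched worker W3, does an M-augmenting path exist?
No augmenting path from W3

Alternating search from W3 reaches jobs: {J1, J2, J3}.
Every reachable job is already matched in M, and following those matched edges back to workers exposes no further unvisited jobs.
No M-augmenting path from W3 exists.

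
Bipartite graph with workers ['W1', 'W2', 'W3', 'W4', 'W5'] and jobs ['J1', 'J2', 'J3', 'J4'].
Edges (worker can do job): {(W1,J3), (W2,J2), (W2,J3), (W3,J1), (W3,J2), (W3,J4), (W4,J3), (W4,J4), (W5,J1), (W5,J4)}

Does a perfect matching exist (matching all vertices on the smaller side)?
Yes, perfect matching exists (size 4)

Perfect matching: {(W2,J2), (W3,J4), (W4,J3), (W5,J1)}
All 4 vertices on the smaller side are matched.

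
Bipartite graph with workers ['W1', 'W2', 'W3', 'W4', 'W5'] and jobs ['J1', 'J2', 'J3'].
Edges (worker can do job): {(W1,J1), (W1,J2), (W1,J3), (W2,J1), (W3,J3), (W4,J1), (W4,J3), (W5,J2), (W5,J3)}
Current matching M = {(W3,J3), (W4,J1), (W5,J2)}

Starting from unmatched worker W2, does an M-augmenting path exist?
No augmenting path from W2

Alternating search from W2 reaches jobs: {J1, J3}.
Every reachable job is already matched in M, and following those matched edges back to workers exposes no further unvisited jobs.
No M-augmenting path from W2 exists.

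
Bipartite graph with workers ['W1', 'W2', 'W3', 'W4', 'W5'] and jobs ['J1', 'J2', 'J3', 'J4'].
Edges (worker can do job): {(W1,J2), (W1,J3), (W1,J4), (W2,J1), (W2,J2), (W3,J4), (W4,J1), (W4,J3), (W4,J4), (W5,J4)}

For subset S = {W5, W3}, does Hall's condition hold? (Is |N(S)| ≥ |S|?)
No: |N(S)| = 1, |S| = 2

Subset S = {W5, W3}
Neighbors N(S) = {J4}

|N(S)| = 1, |S| = 2
Hall's condition: |N(S)| ≥ |S| is NOT satisfied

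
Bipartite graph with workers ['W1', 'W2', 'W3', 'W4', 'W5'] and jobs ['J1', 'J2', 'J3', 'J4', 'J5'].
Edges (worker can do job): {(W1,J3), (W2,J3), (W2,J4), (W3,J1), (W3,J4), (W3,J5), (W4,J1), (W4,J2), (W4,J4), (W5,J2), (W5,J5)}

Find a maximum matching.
Matching: {(W1,J3), (W2,J4), (W3,J5), (W4,J1), (W5,J2)}

Maximum matching (size 5):
  W1 → J3
  W2 → J4
  W3 → J5
  W4 → J1
  W5 → J2

Each worker is assigned to at most one job, and each job to at most one worker.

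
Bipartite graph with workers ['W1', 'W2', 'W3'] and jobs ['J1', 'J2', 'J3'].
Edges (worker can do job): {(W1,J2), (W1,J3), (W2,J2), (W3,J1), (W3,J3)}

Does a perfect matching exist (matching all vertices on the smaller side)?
Yes, perfect matching exists (size 3)

Perfect matching: {(W1,J3), (W2,J2), (W3,J1)}
All 3 vertices on the smaller side are matched.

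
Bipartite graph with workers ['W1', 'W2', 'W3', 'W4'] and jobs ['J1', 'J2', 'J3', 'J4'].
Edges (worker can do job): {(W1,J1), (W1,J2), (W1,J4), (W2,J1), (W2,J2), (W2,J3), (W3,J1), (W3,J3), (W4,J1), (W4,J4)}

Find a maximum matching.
Matching: {(W1,J4), (W2,J2), (W3,J3), (W4,J1)}

Maximum matching (size 4):
  W1 → J4
  W2 → J2
  W3 → J3
  W4 → J1

Each worker is assigned to at most one job, and each job to at most one worker.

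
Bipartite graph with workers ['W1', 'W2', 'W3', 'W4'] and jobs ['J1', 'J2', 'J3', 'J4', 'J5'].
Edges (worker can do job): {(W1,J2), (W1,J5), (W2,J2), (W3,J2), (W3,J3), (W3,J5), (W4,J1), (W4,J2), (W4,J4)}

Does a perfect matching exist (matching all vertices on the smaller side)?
Yes, perfect matching exists (size 4)

Perfect matching: {(W1,J5), (W2,J2), (W3,J3), (W4,J4)}
All 4 vertices on the smaller side are matched.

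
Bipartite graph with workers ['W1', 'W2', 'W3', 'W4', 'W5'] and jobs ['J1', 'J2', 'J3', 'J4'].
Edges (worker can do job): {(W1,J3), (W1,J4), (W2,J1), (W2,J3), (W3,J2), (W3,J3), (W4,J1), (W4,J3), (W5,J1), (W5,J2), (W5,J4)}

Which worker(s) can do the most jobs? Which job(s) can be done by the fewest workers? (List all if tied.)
Most versatile: W5 (3 jobs); Least covered: J2, J4 (2 workers)

Worker degrees (jobs they can do): W1:2, W2:2, W3:2, W4:2, W5:3
Job degrees (workers who can do it): J1:3, J2:2, J3:4, J4:2

Maximum worker degree is 3, achieved by: W5
Minimum job degree is 2, achieved by: J2, J4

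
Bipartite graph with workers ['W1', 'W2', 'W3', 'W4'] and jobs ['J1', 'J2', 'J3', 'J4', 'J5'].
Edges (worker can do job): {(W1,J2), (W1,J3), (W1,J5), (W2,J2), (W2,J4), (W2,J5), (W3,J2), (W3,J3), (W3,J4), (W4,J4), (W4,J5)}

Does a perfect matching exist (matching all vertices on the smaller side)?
Yes, perfect matching exists (size 4)

Perfect matching: {(W1,J3), (W2,J2), (W3,J4), (W4,J5)}
All 4 vertices on the smaller side are matched.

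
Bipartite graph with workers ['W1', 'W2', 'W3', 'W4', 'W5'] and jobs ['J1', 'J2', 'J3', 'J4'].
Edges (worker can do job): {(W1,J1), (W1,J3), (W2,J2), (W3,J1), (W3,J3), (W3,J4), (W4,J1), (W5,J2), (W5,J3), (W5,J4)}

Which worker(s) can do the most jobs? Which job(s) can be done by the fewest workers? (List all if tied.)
Most versatile: W3, W5 (3 jobs); Least covered: J2, J4 (2 workers)

Worker degrees (jobs they can do): W1:2, W2:1, W3:3, W4:1, W5:3
Job degrees (workers who can do it): J1:3, J2:2, J3:3, J4:2

Maximum worker degree is 3, achieved by: W3, W5
Minimum job degree is 2, achieved by: J2, J4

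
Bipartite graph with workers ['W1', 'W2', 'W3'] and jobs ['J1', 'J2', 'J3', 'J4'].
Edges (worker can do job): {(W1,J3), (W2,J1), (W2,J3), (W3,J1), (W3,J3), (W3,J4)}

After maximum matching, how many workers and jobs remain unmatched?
Unmatched: 0 workers, 1 jobs

Maximum matching size: 3
Workers: 3 total, 3 matched, 0 unmatched
Jobs: 4 total, 3 matched, 1 unmatched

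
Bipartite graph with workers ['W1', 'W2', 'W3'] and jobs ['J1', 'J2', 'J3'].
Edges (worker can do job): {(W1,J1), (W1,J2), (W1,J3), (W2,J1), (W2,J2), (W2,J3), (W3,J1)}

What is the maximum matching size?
Maximum matching size = 3

Maximum matching: {(W1,J3), (W2,J2), (W3,J1)}
Size: 3

This assigns 3 workers to 3 distinct jobs.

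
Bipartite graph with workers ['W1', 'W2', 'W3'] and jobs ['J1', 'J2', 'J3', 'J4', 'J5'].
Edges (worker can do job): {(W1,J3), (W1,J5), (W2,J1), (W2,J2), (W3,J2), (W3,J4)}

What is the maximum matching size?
Maximum matching size = 3

Maximum matching: {(W1,J5), (W2,J2), (W3,J4)}
Size: 3

This assigns 3 workers to 3 distinct jobs.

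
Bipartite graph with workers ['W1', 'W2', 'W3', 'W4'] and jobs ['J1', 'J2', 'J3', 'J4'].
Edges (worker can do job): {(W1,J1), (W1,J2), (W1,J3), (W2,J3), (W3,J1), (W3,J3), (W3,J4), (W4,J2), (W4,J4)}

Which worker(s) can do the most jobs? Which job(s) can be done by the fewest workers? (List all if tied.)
Most versatile: W1, W3 (3 jobs); Least covered: J1, J2, J4 (2 workers)

Worker degrees (jobs they can do): W1:3, W2:1, W3:3, W4:2
Job degrees (workers who can do it): J1:2, J2:2, J3:3, J4:2

Maximum worker degree is 3, achieved by: W1, W3
Minimum job degree is 2, achieved by: J1, J2, J4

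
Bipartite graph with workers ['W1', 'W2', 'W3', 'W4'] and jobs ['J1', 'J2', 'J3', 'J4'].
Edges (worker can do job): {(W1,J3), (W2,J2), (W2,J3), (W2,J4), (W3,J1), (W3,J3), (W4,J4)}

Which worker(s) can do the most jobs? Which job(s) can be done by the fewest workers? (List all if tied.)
Most versatile: W2 (3 jobs); Least covered: J1, J2 (1 workers)

Worker degrees (jobs they can do): W1:1, W2:3, W3:2, W4:1
Job degrees (workers who can do it): J1:1, J2:1, J3:3, J4:2

Maximum worker degree is 3, achieved by: W2
Minimum job degree is 1, achieved by: J1, J2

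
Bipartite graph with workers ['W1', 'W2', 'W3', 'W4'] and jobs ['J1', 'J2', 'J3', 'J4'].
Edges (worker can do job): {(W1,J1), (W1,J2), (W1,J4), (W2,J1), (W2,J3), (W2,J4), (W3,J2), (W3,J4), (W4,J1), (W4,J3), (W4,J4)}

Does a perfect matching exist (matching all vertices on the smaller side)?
Yes, perfect matching exists (size 4)

Perfect matching: {(W1,J1), (W2,J3), (W3,J2), (W4,J4)}
All 4 vertices on the smaller side are matched.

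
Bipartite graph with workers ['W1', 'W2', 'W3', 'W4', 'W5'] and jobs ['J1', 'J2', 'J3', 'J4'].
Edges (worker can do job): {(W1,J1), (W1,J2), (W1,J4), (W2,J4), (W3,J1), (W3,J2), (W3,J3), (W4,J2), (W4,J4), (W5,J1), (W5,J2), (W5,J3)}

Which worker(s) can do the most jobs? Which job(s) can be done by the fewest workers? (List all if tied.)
Most versatile: W1, W3, W5 (3 jobs); Least covered: J3 (2 workers)

Worker degrees (jobs they can do): W1:3, W2:1, W3:3, W4:2, W5:3
Job degrees (workers who can do it): J1:3, J2:4, J3:2, J4:3

Maximum worker degree is 3, achieved by: W1, W3, W5
Minimum job degree is 2, achieved by: J3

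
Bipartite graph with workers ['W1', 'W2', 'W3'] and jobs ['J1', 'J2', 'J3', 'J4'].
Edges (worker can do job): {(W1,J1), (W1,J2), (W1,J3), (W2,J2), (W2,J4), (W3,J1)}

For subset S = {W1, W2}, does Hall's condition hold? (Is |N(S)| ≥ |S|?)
Yes: |N(S)| = 4, |S| = 2

Subset S = {W1, W2}
Neighbors N(S) = {J1, J2, J3, J4}

|N(S)| = 4, |S| = 2
Hall's condition: |N(S)| ≥ |S| is satisfied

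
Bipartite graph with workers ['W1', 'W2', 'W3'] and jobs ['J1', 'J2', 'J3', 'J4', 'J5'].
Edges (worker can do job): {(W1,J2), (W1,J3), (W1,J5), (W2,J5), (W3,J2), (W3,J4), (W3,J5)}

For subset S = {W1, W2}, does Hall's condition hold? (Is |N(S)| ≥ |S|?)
Yes: |N(S)| = 3, |S| = 2

Subset S = {W1, W2}
Neighbors N(S) = {J2, J3, J5}

|N(S)| = 3, |S| = 2
Hall's condition: |N(S)| ≥ |S| is satisfied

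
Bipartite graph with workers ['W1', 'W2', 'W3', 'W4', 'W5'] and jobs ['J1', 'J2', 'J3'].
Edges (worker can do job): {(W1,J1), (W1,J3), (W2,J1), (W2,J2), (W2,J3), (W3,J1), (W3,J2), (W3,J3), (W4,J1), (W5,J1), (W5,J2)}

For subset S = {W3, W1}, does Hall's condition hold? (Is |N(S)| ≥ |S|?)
Yes: |N(S)| = 3, |S| = 2

Subset S = {W3, W1}
Neighbors N(S) = {J1, J2, J3}

|N(S)| = 3, |S| = 2
Hall's condition: |N(S)| ≥ |S| is satisfied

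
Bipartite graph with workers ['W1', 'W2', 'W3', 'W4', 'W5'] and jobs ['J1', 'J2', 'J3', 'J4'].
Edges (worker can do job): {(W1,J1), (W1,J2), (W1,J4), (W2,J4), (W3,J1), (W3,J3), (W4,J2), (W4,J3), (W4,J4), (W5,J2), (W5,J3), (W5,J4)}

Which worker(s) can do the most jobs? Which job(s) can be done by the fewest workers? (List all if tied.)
Most versatile: W1, W4, W5 (3 jobs); Least covered: J1 (2 workers)

Worker degrees (jobs they can do): W1:3, W2:1, W3:2, W4:3, W5:3
Job degrees (workers who can do it): J1:2, J2:3, J3:3, J4:4

Maximum worker degree is 3, achieved by: W1, W4, W5
Minimum job degree is 2, achieved by: J1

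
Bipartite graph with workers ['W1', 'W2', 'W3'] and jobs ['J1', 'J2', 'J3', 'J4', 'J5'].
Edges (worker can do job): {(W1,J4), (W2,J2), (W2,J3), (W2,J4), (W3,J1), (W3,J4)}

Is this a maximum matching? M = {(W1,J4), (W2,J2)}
No, size 2 is not maximum

Proposed matching has size 2.
Maximum matching size for this graph: 3.

This is NOT maximum - can be improved to size 3.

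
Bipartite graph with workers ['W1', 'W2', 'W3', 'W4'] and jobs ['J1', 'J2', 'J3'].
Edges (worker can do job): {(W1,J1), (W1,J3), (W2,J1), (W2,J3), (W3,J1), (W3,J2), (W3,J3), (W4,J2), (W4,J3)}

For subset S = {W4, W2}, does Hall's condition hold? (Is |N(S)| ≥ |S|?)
Yes: |N(S)| = 3, |S| = 2

Subset S = {W4, W2}
Neighbors N(S) = {J1, J2, J3}

|N(S)| = 3, |S| = 2
Hall's condition: |N(S)| ≥ |S| is satisfied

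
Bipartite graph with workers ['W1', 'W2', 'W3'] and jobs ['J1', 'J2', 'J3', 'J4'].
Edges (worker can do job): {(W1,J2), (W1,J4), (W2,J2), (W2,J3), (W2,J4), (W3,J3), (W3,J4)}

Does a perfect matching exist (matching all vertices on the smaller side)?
Yes, perfect matching exists (size 3)

Perfect matching: {(W1,J2), (W2,J3), (W3,J4)}
All 3 vertices on the smaller side are matched.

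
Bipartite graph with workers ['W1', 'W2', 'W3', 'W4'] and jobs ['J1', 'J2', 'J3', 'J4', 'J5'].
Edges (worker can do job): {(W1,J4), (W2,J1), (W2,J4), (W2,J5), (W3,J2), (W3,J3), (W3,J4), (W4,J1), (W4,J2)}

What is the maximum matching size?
Maximum matching size = 4

Maximum matching: {(W1,J4), (W2,J5), (W3,J2), (W4,J1)}
Size: 4

This assigns 4 workers to 4 distinct jobs.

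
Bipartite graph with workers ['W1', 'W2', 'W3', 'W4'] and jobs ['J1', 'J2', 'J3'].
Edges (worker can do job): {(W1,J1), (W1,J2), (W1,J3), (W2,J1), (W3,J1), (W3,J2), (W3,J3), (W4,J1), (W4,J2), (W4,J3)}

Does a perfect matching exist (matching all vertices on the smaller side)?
Yes, perfect matching exists (size 3)

Perfect matching: {(W1,J1), (W3,J3), (W4,J2)}
All 3 vertices on the smaller side are matched.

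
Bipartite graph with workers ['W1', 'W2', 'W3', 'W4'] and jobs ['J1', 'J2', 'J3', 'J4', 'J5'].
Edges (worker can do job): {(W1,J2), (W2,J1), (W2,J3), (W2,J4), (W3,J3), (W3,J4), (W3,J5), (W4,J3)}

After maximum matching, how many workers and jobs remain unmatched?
Unmatched: 0 workers, 1 jobs

Maximum matching size: 4
Workers: 4 total, 4 matched, 0 unmatched
Jobs: 5 total, 4 matched, 1 unmatched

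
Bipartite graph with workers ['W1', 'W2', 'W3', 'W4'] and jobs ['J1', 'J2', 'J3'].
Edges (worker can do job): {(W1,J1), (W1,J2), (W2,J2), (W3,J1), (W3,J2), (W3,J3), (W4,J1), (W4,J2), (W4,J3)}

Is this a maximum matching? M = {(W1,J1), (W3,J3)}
No, size 2 is not maximum

Proposed matching has size 2.
Maximum matching size for this graph: 3.

This is NOT maximum - can be improved to size 3.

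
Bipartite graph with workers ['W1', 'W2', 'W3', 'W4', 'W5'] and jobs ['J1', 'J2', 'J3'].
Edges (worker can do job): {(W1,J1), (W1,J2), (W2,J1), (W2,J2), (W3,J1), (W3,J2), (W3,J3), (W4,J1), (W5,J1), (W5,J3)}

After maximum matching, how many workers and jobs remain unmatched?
Unmatched: 2 workers, 0 jobs

Maximum matching size: 3
Workers: 5 total, 3 matched, 2 unmatched
Jobs: 3 total, 3 matched, 0 unmatched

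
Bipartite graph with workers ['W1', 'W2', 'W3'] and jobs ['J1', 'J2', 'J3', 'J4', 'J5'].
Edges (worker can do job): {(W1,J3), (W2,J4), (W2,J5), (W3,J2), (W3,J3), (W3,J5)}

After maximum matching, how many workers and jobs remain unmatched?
Unmatched: 0 workers, 2 jobs

Maximum matching size: 3
Workers: 3 total, 3 matched, 0 unmatched
Jobs: 5 total, 3 matched, 2 unmatched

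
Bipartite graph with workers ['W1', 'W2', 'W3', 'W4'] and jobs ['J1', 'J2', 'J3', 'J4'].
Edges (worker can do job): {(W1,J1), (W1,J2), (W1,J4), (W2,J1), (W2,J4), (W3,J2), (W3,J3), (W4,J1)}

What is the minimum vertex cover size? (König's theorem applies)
Minimum vertex cover size = 4

By König's theorem: in bipartite graphs,
min vertex cover = max matching = 4

Maximum matching has size 4, so minimum vertex cover also has size 4.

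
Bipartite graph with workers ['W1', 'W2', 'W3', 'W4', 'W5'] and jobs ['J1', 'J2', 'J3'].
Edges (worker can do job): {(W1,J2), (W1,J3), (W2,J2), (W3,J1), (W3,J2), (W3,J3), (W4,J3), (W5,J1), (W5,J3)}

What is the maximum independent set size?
Maximum independent set = 5

By König's theorem:
- Min vertex cover = Max matching = 3
- Max independent set = Total vertices - Min vertex cover
- Max independent set = 8 - 3 = 5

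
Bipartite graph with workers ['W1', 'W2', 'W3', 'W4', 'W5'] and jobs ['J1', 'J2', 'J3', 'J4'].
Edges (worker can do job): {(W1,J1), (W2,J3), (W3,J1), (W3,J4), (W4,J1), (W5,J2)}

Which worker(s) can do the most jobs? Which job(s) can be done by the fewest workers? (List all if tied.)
Most versatile: W3 (2 jobs); Least covered: J2, J3, J4 (1 workers)

Worker degrees (jobs they can do): W1:1, W2:1, W3:2, W4:1, W5:1
Job degrees (workers who can do it): J1:3, J2:1, J3:1, J4:1

Maximum worker degree is 2, achieved by: W3
Minimum job degree is 1, achieved by: J2, J3, J4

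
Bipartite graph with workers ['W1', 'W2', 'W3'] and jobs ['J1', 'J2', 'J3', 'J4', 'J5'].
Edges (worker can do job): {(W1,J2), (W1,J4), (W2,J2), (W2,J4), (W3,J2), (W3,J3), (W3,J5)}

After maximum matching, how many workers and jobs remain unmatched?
Unmatched: 0 workers, 2 jobs

Maximum matching size: 3
Workers: 3 total, 3 matched, 0 unmatched
Jobs: 5 total, 3 matched, 2 unmatched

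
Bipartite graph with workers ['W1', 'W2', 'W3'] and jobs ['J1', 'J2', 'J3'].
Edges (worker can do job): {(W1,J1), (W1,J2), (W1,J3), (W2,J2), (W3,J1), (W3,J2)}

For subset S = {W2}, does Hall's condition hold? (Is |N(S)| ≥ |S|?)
Yes: |N(S)| = 1, |S| = 1

Subset S = {W2}
Neighbors N(S) = {J2}

|N(S)| = 1, |S| = 1
Hall's condition: |N(S)| ≥ |S| is satisfied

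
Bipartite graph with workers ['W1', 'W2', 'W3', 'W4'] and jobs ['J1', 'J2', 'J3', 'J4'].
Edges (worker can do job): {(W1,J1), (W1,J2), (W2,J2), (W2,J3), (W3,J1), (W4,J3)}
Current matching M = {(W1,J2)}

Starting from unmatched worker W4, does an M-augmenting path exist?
Yes: W4 → J3

An M-augmenting path alternates non-matching / matching edges, starting and ending at unmatched vertices.
Path: W4 → J3
(J3 is unmatched in M, so the path is augmenting.)
Flipping edges along this path would increase |M| from 1 to 2.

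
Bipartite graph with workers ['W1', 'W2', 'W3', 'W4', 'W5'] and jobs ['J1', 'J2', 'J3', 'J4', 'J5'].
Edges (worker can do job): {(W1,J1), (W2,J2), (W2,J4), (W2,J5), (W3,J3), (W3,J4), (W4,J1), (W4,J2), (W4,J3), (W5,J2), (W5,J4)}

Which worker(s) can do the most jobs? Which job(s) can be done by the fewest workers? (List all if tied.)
Most versatile: W2, W4 (3 jobs); Least covered: J5 (1 workers)

Worker degrees (jobs they can do): W1:1, W2:3, W3:2, W4:3, W5:2
Job degrees (workers who can do it): J1:2, J2:3, J3:2, J4:3, J5:1

Maximum worker degree is 3, achieved by: W2, W4
Minimum job degree is 1, achieved by: J5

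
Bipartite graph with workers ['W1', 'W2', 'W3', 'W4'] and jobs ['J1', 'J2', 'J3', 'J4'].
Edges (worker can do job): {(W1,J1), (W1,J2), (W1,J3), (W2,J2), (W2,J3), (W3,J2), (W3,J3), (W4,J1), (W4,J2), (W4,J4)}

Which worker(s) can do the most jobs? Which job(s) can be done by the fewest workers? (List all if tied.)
Most versatile: W1, W4 (3 jobs); Least covered: J4 (1 workers)

Worker degrees (jobs they can do): W1:3, W2:2, W3:2, W4:3
Job degrees (workers who can do it): J1:2, J2:4, J3:3, J4:1

Maximum worker degree is 3, achieved by: W1, W4
Minimum job degree is 1, achieved by: J4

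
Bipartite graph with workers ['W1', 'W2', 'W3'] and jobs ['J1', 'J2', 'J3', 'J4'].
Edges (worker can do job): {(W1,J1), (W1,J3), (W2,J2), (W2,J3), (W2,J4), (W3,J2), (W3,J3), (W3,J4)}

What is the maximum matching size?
Maximum matching size = 3

Maximum matching: {(W1,J1), (W2,J2), (W3,J3)}
Size: 3

This assigns 3 workers to 3 distinct jobs.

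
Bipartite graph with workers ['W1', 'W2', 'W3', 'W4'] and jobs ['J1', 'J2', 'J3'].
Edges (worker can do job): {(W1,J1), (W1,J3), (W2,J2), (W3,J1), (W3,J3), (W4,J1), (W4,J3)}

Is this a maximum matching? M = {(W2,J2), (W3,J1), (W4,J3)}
Yes, size 3 is maximum

Proposed matching has size 3.
Maximum matching size for this graph: 3.

This is a maximum matching.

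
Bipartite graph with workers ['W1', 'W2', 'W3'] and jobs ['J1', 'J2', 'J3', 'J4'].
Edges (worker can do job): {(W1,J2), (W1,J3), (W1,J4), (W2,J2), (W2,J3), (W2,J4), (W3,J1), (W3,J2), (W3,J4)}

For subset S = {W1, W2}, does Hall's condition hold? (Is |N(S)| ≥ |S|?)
Yes: |N(S)| = 3, |S| = 2

Subset S = {W1, W2}
Neighbors N(S) = {J2, J3, J4}

|N(S)| = 3, |S| = 2
Hall's condition: |N(S)| ≥ |S| is satisfied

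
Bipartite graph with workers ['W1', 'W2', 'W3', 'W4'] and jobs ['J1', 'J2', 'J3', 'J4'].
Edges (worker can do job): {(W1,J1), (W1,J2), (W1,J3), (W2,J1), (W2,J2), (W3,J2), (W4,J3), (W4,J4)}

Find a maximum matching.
Matching: {(W1,J3), (W2,J1), (W3,J2), (W4,J4)}

Maximum matching (size 4):
  W1 → J3
  W2 → J1
  W3 → J2
  W4 → J4

Each worker is assigned to at most one job, and each job to at most one worker.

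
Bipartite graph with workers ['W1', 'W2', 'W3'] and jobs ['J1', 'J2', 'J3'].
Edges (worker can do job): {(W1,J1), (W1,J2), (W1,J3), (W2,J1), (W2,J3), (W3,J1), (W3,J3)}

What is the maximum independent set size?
Maximum independent set = 3

By König's theorem:
- Min vertex cover = Max matching = 3
- Max independent set = Total vertices - Min vertex cover
- Max independent set = 6 - 3 = 3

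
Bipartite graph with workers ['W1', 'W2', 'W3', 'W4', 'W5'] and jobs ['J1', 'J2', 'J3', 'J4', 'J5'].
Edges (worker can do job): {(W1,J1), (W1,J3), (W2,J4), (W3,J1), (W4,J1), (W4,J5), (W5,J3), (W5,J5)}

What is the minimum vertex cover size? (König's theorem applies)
Minimum vertex cover size = 4

By König's theorem: in bipartite graphs,
min vertex cover = max matching = 4

Maximum matching has size 4, so minimum vertex cover also has size 4.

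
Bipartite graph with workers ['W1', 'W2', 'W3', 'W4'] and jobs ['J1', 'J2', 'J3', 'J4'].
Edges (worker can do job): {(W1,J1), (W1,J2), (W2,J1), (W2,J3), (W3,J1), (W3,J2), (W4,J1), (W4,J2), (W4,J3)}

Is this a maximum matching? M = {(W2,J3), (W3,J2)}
No, size 2 is not maximum

Proposed matching has size 2.
Maximum matching size for this graph: 3.

This is NOT maximum - can be improved to size 3.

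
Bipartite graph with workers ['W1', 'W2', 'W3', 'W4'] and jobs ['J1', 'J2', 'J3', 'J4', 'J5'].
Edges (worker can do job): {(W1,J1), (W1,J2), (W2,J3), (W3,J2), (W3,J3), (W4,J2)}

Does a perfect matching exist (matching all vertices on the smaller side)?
No, maximum matching has size 3 < 4

Maximum matching has size 3, need 4 for perfect matching.
Unmatched workers: ['W2']
Unmatched jobs: ['J5', 'J4']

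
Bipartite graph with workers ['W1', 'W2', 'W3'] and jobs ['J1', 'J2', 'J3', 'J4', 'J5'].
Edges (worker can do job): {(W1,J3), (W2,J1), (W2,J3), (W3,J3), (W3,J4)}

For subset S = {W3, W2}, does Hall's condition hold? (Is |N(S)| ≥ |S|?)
Yes: |N(S)| = 3, |S| = 2

Subset S = {W3, W2}
Neighbors N(S) = {J1, J3, J4}

|N(S)| = 3, |S| = 2
Hall's condition: |N(S)| ≥ |S| is satisfied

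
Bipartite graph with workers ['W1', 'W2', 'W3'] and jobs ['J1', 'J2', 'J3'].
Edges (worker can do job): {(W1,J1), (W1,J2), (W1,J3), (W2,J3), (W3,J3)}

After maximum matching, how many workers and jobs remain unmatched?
Unmatched: 1 workers, 1 jobs

Maximum matching size: 2
Workers: 3 total, 2 matched, 1 unmatched
Jobs: 3 total, 2 matched, 1 unmatched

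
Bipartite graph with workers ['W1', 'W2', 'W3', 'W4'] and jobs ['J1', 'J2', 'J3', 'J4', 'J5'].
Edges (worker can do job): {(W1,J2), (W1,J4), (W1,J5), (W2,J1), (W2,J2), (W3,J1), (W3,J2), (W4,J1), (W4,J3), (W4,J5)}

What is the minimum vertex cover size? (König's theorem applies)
Minimum vertex cover size = 4

By König's theorem: in bipartite graphs,
min vertex cover = max matching = 4

Maximum matching has size 4, so minimum vertex cover also has size 4.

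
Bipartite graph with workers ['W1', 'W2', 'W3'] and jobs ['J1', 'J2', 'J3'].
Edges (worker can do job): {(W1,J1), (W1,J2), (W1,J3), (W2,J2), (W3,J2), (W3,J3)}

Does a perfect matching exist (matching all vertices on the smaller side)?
Yes, perfect matching exists (size 3)

Perfect matching: {(W1,J1), (W2,J2), (W3,J3)}
All 3 vertices on the smaller side are matched.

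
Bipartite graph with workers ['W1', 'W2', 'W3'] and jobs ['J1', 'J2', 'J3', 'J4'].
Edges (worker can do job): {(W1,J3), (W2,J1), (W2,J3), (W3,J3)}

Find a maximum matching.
Matching: {(W2,J1), (W3,J3)}

Maximum matching (size 2):
  W2 → J1
  W3 → J3

Each worker is assigned to at most one job, and each job to at most one worker.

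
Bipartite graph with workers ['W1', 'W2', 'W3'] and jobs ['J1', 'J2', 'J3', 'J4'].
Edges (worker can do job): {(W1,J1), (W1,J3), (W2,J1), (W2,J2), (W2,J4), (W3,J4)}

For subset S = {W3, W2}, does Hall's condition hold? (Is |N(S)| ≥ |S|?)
Yes: |N(S)| = 3, |S| = 2

Subset S = {W3, W2}
Neighbors N(S) = {J1, J2, J4}

|N(S)| = 3, |S| = 2
Hall's condition: |N(S)| ≥ |S| is satisfied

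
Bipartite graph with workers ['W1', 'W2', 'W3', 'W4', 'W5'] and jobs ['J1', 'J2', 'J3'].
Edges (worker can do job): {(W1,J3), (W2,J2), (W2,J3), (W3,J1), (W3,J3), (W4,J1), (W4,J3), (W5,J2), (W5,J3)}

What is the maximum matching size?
Maximum matching size = 3

Maximum matching: {(W2,J2), (W3,J1), (W5,J3)}
Size: 3

This assigns 3 workers to 3 distinct jobs.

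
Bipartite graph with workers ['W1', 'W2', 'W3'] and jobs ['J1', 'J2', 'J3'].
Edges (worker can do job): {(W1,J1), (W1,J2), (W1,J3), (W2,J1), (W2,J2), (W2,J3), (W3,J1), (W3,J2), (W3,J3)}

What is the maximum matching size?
Maximum matching size = 3

Maximum matching: {(W1,J2), (W2,J1), (W3,J3)}
Size: 3

This assigns 3 workers to 3 distinct jobs.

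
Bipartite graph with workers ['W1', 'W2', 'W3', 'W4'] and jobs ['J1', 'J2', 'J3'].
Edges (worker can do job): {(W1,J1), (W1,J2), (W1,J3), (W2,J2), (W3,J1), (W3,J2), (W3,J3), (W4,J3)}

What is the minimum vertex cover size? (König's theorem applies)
Minimum vertex cover size = 3

By König's theorem: in bipartite graphs,
min vertex cover = max matching = 3

Maximum matching has size 3, so minimum vertex cover also has size 3.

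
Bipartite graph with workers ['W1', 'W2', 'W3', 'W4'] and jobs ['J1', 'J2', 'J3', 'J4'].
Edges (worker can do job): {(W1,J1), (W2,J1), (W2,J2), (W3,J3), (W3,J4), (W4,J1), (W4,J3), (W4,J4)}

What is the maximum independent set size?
Maximum independent set = 4

By König's theorem:
- Min vertex cover = Max matching = 4
- Max independent set = Total vertices - Min vertex cover
- Max independent set = 8 - 4 = 4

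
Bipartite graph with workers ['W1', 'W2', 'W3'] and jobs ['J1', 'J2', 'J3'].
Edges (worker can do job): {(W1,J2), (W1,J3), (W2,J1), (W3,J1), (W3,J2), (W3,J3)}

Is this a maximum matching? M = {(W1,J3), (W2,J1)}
No, size 2 is not maximum

Proposed matching has size 2.
Maximum matching size for this graph: 3.

This is NOT maximum - can be improved to size 3.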